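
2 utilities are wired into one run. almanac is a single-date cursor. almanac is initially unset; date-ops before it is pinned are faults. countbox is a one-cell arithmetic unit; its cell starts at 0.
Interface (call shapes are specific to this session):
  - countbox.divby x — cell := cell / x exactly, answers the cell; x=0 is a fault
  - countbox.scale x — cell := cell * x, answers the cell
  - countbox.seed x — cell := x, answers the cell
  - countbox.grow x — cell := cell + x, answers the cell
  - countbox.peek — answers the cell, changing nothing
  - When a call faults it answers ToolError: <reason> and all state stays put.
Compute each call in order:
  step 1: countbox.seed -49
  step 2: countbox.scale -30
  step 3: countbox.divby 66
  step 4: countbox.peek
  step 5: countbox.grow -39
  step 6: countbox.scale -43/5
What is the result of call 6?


Answer: 7912/55

Derivation:
% countbox.seed(x: -49) ~> -49
% countbox.scale(x: -30) ~> 1470
% countbox.divby(x: 66) ~> 245/11
% countbox.peek() ~> 245/11
% countbox.grow(x: -39) ~> -184/11
% countbox.scale(x: -43/5) ~> 7912/55


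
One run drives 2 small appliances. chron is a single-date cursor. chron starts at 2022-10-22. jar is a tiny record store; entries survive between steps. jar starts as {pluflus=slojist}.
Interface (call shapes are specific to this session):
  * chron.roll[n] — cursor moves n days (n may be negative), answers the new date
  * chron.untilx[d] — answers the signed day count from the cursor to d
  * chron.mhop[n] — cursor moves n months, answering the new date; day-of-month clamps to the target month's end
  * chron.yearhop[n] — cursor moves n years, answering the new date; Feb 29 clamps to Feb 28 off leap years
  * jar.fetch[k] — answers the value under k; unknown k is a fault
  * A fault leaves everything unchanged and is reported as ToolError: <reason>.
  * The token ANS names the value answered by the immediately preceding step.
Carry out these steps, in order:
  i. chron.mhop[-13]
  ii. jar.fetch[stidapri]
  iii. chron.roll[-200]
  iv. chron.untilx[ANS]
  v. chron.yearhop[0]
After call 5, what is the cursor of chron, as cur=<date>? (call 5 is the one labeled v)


Then chron.mhop passing n: -13, and see 2021-09-22.
I call jar.fetch passing k: stidapri, yielding ToolError: no such key stidapri.
Next I call chron.roll passing n: -200, — result: 2021-03-06.
I use chron.untilx passing d: ANS, and observe 0.
Now I run chron.yearhop passing n: 0, which returns 2021-03-06.

Answer: cur=2021-03-06


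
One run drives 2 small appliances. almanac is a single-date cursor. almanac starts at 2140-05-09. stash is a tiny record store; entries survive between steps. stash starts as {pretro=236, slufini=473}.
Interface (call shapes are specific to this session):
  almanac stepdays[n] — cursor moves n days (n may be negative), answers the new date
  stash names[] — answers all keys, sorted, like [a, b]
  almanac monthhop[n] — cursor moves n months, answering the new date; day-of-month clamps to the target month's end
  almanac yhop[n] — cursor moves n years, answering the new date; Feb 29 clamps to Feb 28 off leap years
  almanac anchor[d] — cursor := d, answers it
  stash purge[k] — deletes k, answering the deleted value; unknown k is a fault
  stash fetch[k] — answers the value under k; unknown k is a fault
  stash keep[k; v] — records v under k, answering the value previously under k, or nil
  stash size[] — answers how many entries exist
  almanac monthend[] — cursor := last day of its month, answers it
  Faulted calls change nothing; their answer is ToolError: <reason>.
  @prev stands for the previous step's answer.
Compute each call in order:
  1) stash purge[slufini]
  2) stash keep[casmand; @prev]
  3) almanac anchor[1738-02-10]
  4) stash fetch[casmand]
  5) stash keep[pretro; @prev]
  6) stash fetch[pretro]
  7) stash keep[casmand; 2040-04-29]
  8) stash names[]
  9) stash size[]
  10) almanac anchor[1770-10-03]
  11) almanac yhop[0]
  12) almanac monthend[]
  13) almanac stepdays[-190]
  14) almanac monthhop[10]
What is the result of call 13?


Answer: 1770-04-24

Derivation:
! 1. stash purge(k→slufini) -> 473
! 2. stash keep(k→casmand, v→@prev) -> nil
! 3. almanac anchor(d→1738-02-10) -> 1738-02-10
! 4. stash fetch(k→casmand) -> 473
! 5. stash keep(k→pretro, v→@prev) -> 236
! 6. stash fetch(k→pretro) -> 473
! 7. stash keep(k→casmand, v→2040-04-29) -> 473
! 8. stash names() -> [casmand, pretro]
! 9. stash size() -> 2
! 10. almanac anchor(d→1770-10-03) -> 1770-10-03
! 11. almanac yhop(n→0) -> 1770-10-03
! 12. almanac monthend() -> 1770-10-31
! 13. almanac stepdays(n→-190) -> 1770-04-24
! 14. almanac monthhop(n→10) -> 1771-02-24


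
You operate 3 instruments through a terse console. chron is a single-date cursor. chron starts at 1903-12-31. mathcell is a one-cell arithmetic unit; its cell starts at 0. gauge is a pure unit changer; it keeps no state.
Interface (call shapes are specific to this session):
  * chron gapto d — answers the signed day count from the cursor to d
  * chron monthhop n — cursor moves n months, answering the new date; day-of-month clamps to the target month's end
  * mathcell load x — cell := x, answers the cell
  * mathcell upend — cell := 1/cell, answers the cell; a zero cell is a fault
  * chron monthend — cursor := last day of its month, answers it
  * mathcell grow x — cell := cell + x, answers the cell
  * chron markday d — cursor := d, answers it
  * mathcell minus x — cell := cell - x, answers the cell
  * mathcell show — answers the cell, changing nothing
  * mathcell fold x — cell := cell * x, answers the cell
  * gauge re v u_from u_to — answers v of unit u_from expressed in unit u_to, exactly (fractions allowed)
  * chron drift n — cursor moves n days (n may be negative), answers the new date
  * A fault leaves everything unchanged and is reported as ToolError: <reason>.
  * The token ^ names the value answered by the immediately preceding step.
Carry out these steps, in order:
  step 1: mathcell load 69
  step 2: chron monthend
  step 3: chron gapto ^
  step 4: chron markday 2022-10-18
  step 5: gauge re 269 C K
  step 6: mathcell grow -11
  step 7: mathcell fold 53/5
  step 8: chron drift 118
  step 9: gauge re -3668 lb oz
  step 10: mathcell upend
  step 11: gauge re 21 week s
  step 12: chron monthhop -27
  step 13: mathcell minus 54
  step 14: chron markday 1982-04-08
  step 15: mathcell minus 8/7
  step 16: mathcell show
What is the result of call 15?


==> mathcell load(69)
<== 69
==> chron monthend()
<== 1903-12-31
==> chron gapto(^)
<== 0
==> chron markday(2022-10-18)
<== 2022-10-18
==> gauge re(269, C, K)
<== 10843/20
==> mathcell grow(-11)
<== 58
==> mathcell fold(53/5)
<== 3074/5
==> chron drift(118)
<== 2023-02-13
==> gauge re(-3668, lb, oz)
<== -58688
==> mathcell upend()
<== 5/3074
==> gauge re(21, week, s)
<== 12700800
==> chron monthhop(-27)
<== 2020-11-13
==> mathcell minus(54)
<== -165991/3074
==> chron markday(1982-04-08)
<== 1982-04-08
==> mathcell minus(8/7)
<== -1186529/21518
==> mathcell show()
<== -1186529/21518

Answer: -1186529/21518


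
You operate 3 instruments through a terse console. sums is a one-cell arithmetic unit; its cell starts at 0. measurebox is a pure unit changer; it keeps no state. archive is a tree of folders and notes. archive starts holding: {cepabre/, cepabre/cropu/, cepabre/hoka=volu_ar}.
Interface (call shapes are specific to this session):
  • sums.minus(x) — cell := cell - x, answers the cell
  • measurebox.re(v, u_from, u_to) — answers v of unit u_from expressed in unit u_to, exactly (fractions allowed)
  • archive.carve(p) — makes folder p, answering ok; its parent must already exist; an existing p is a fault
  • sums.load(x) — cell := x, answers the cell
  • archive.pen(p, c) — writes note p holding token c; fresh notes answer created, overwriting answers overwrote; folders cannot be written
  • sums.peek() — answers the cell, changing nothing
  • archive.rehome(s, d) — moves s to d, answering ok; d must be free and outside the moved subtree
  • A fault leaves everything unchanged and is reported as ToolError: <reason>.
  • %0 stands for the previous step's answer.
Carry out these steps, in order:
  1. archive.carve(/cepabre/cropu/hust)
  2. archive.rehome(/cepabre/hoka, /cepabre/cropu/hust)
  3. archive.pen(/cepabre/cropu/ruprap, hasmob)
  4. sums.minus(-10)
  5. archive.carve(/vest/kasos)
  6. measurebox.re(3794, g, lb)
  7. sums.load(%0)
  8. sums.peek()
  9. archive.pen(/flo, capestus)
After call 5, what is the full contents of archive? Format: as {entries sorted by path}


Answer: {cepabre/, cepabre/cropu/, cepabre/cropu/hust/, cepabre/cropu/ruprap=hasmob, cepabre/hoka=volu_ar}

Derivation:
I call archive.carve on p='/cepabre/cropu/hust', — result: ok.
Next I call archive.rehome on s='/cepabre/hoka', d='/cepabre/cropu/hust', → ToolError: exists.
Next I call archive.pen on p='/cepabre/cropu/ruprap', c='hasmob', which returns created.
I try sums.minus on x='-10': 10.
I call archive.carve on p='/vest/kasos', and observe ToolError: no parent.
Now I run measurebox.re on v='3794', u_from='g', u_to='lb', and observe 54200000/6479891.
Now I run sums.load on x='%0', — result: 54200000/6479891.
Invoking sums.peek(), — result: 54200000/6479891.
I call archive.pen on p='/flo', c='capestus', and observe created.


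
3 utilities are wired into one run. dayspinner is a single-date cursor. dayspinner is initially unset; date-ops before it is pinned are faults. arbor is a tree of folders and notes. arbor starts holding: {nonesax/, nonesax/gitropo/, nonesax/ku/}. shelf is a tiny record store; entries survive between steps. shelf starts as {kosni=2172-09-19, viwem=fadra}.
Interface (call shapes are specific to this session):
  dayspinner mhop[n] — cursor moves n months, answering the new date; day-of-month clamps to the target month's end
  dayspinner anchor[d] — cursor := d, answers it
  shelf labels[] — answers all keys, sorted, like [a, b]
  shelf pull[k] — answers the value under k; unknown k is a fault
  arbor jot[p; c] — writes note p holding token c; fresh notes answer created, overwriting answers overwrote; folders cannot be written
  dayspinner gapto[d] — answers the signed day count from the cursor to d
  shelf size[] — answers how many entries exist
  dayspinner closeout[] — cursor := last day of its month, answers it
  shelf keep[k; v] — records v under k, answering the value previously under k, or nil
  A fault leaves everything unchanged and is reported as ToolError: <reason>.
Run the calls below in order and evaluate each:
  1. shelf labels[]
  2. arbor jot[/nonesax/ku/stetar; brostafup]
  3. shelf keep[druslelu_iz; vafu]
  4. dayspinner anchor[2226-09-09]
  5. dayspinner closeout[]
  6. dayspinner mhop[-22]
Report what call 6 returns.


Answer: 2224-11-30

Derivation:
! shelf labels() -> [kosni, viwem]
! arbor jot(p='/nonesax/ku/stetar', c='brostafup') -> created
! shelf keep(k='druslelu_iz', v='vafu') -> nil
! dayspinner anchor(d='2226-09-09') -> 2226-09-09
! dayspinner closeout() -> 2226-09-30
! dayspinner mhop(n='-22') -> 2224-11-30


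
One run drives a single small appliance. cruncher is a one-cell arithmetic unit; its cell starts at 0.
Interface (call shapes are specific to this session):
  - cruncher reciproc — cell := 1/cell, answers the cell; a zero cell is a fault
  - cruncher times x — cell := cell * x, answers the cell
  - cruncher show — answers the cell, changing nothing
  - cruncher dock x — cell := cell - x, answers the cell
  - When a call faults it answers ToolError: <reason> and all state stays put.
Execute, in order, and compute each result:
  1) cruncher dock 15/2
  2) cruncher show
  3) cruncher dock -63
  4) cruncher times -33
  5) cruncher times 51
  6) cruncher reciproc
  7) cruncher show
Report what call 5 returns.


Answer: -186813/2

Derivation:
# cruncher dock(15/2) -> -15/2
# cruncher show() -> -15/2
# cruncher dock(-63) -> 111/2
# cruncher times(-33) -> -3663/2
# cruncher times(51) -> -186813/2
# cruncher reciproc() -> -2/186813
# cruncher show() -> -2/186813


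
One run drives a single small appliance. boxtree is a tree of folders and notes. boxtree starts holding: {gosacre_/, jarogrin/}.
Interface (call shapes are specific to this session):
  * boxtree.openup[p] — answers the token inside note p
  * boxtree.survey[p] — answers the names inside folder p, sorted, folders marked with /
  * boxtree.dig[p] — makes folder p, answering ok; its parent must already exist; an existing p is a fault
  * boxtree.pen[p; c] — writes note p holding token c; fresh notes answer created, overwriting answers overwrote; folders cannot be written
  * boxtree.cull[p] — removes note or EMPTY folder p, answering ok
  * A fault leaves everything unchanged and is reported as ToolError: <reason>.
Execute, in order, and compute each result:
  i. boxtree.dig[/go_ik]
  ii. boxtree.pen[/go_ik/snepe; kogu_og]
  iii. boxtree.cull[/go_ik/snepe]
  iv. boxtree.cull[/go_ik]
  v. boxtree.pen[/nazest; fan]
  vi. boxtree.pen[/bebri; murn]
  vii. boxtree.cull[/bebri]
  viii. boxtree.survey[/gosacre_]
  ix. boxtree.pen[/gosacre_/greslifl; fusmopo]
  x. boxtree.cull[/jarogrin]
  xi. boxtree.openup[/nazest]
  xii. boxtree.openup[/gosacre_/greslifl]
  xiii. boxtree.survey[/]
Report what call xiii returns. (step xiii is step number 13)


Answer: [gosacre_/, nazest]

Derivation:
Calling dig passing p→/go_ik: ok.
I use pen passing p→/go_ik/snepe, c→kogu_og, and get created.
I run cull passing p→/go_ik/snepe, — result: ok.
I invoke cull passing p→/go_ik, which returns ok.
I try pen passing p→/nazest, c→fan, and observe created.
Using pen passing p→/bebri, c→murn, → created.
I call cull passing p→/bebri, → ok.
I invoke survey passing p→/gosacre_, yielding [].
Next I call pen passing p→/gosacre_/greslifl, c→fusmopo, and observe created.
Now I run cull passing p→/jarogrin, and get ok.
Invoking openup passing p→/nazest, yielding fan.
I invoke openup passing p→/gosacre_/greslifl, and see fusmopo.
I use survey passing p→/, → [gosacre_/, nazest].


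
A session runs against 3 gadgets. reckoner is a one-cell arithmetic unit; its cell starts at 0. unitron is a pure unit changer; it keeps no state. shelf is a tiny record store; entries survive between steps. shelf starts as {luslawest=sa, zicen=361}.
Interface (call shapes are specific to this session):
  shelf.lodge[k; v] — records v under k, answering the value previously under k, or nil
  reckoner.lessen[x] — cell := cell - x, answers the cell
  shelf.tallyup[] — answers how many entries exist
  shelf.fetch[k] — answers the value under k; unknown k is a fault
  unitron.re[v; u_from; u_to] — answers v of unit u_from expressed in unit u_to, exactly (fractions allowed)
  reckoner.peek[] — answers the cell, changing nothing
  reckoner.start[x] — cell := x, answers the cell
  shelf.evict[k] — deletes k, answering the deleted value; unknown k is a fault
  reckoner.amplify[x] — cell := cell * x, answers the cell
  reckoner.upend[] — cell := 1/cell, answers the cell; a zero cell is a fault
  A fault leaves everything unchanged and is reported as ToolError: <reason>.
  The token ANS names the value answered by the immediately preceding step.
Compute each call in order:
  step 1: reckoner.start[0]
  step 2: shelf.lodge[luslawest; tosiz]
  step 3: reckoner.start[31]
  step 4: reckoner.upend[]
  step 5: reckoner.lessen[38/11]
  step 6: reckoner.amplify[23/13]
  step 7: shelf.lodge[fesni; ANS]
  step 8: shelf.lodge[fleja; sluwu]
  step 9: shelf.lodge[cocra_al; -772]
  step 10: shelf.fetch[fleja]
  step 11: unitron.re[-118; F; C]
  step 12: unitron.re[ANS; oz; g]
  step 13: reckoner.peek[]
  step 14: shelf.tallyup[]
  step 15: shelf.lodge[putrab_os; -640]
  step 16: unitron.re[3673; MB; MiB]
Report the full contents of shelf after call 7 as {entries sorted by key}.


Answer: {fesni=-26841/4433, luslawest=tosiz, zicen=361}

Derivation:
Do: start[x: 0]
See: 0
Do: lodge[k: luslawest; v: tosiz]
See: sa
Do: start[x: 31]
See: 31
Do: upend[]
See: 1/31
Do: lessen[x: 38/11]
See: -1167/341
Do: amplify[x: 23/13]
See: -26841/4433
Do: lodge[k: fesni; v: ANS]
See: nil
Do: lodge[k: fleja; v: sluwu]
See: nil
Do: lodge[k: cocra_al; v: -772]
See: nil
Do: fetch[k: fleja]
See: sluwu
Do: re[v: -118; u_from: F; u_to: C]
See: -250/3
Do: re[v: ANS; u_from: oz; u_to: g]
See: -45359237/19200
Do: peek[]
See: -26841/4433
Do: tallyup[]
See: 5
Do: lodge[k: putrab_os; v: -640]
See: nil
Do: re[v: 3673; u_from: MB; u_to: MiB]
See: 57390625/16384


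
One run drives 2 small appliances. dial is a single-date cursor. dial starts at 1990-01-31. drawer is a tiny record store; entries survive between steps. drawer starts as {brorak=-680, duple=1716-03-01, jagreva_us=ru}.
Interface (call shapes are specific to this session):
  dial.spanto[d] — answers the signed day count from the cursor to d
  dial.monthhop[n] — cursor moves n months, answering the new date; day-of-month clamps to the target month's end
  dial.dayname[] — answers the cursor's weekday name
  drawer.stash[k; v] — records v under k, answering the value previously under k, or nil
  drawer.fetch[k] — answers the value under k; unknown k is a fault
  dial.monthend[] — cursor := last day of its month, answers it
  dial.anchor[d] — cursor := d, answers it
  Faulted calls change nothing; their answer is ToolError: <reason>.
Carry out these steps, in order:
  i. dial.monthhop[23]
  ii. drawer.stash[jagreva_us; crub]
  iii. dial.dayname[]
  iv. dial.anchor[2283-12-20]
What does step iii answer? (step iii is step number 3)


Answer: Tuesday

Derivation:
Now I run dial.monthhop(n: 23), giving 1991-12-31.
I run drawer.stash(k: jagreva_us, v: crub), and see ru.
Using dial.dayname: Tuesday.
Invoking dial.anchor(d: 2283-12-20), — result: 2283-12-20.


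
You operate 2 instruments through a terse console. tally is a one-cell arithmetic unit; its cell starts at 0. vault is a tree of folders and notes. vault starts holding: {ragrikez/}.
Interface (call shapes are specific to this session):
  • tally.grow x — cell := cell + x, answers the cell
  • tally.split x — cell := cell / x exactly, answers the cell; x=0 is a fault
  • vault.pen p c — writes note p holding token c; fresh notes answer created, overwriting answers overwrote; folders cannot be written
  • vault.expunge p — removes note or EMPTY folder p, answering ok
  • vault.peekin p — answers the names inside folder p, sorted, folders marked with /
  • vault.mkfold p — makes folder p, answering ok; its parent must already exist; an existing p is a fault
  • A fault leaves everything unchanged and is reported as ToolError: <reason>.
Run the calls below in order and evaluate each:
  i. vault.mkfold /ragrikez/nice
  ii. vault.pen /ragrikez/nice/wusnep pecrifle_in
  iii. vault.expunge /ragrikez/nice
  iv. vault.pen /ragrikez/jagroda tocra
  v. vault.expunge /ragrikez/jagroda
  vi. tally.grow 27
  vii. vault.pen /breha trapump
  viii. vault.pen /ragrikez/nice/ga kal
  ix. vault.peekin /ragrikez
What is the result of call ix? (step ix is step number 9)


Answer: [nice/]

Derivation:
Invoking vault.mkfold passing p→/ragrikez/nice, → ok.
Calling vault.pen passing p→/ragrikez/nice/wusnep, c→pecrifle_in, and get created.
Next I call vault.expunge passing p→/ragrikez/nice: ToolError: not empty.
I call vault.pen passing p→/ragrikez/jagroda, c→tocra, giving created.
Invoking vault.expunge passing p→/ragrikez/jagroda, and see ok.
Now I run tally.grow passing x→27, — result: 27.
Now I run vault.pen passing p→/breha, c→trapump, and observe created.
Invoking vault.pen passing p→/ragrikez/nice/ga, c→kal, giving created.
Calling vault.peekin passing p→/ragrikez, and see [nice/].


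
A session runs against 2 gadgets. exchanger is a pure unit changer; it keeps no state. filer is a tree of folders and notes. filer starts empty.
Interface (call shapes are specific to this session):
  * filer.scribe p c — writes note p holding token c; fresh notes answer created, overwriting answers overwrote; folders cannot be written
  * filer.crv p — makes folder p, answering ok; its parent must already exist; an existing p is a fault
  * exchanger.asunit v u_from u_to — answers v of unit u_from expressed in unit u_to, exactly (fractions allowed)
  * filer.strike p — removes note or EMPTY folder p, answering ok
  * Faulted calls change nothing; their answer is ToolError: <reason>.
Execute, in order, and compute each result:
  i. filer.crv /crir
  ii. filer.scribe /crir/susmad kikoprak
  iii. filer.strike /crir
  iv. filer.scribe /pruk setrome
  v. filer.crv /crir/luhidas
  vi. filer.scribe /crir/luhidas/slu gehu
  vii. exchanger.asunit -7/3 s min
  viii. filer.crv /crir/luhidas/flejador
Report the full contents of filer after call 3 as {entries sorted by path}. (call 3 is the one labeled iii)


Answer: {crir/, crir/susmad=kikoprak}

Derivation:
Step: filer.crv[p=/crir]
Result: ok
Step: filer.scribe[p=/crir/susmad; c=kikoprak]
Result: created
Step: filer.strike[p=/crir]
Result: ToolError: not empty
Step: filer.scribe[p=/pruk; c=setrome]
Result: created
Step: filer.crv[p=/crir/luhidas]
Result: ok
Step: filer.scribe[p=/crir/luhidas/slu; c=gehu]
Result: created
Step: exchanger.asunit[v=-7/3; u_from=s; u_to=min]
Result: -7/180
Step: filer.crv[p=/crir/luhidas/flejador]
Result: ok


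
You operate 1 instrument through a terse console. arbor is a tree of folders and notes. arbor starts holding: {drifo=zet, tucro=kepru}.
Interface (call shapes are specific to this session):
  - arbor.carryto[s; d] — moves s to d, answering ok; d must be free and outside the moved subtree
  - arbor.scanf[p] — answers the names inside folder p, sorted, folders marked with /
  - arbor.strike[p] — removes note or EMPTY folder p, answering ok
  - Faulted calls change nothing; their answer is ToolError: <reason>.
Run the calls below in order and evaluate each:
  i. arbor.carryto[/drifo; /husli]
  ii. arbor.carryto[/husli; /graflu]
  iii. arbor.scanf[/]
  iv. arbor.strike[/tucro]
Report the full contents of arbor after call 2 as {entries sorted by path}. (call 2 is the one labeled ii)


Answer: {graflu=zet, tucro=kepru}

Derivation:
==> arbor.carryto(s: /drifo, d: /husli)
<== ok
==> arbor.carryto(s: /husli, d: /graflu)
<== ok
==> arbor.scanf(p: /)
<== [graflu, tucro]
==> arbor.strike(p: /tucro)
<== ok


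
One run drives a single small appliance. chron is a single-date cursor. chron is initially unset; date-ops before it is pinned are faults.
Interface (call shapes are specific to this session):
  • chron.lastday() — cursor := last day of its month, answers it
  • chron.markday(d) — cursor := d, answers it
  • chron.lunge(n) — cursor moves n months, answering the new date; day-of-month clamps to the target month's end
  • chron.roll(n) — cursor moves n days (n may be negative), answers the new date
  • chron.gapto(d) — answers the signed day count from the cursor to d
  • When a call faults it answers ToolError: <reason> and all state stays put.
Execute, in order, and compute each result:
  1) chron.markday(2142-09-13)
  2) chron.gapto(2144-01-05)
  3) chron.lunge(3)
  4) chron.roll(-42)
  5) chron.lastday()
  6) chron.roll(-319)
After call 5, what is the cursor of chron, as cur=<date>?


% 1. chron.markday(d='2142-09-13') => 2142-09-13
% 2. chron.gapto(d='2144-01-05') => 479
% 3. chron.lunge(n='3') => 2142-12-13
% 4. chron.roll(n='-42') => 2142-11-01
% 5. chron.lastday() => 2142-11-30
% 6. chron.roll(n='-319') => 2142-01-15

Answer: cur=2142-11-30


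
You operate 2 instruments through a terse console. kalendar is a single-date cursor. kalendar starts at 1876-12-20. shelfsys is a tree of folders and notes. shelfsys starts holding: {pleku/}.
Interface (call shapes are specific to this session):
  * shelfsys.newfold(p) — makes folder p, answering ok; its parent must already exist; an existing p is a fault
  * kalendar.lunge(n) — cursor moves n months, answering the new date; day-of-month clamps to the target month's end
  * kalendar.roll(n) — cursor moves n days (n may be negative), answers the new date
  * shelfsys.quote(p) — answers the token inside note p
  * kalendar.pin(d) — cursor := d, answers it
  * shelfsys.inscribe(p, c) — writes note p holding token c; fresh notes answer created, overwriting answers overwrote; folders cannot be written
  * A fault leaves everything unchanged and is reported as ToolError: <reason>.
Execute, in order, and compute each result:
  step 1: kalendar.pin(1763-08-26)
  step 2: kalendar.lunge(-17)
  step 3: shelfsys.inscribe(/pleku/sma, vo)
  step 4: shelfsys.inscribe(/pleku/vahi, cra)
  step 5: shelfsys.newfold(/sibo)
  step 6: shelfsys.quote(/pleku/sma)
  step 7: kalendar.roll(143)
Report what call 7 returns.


-> kalendar.pin(d=1763-08-26)
<- 1763-08-26
-> kalendar.lunge(n=-17)
<- 1762-03-26
-> shelfsys.inscribe(p=/pleku/sma, c=vo)
<- created
-> shelfsys.inscribe(p=/pleku/vahi, c=cra)
<- created
-> shelfsys.newfold(p=/sibo)
<- ok
-> shelfsys.quote(p=/pleku/sma)
<- vo
-> kalendar.roll(n=143)
<- 1762-08-16

Answer: 1762-08-16


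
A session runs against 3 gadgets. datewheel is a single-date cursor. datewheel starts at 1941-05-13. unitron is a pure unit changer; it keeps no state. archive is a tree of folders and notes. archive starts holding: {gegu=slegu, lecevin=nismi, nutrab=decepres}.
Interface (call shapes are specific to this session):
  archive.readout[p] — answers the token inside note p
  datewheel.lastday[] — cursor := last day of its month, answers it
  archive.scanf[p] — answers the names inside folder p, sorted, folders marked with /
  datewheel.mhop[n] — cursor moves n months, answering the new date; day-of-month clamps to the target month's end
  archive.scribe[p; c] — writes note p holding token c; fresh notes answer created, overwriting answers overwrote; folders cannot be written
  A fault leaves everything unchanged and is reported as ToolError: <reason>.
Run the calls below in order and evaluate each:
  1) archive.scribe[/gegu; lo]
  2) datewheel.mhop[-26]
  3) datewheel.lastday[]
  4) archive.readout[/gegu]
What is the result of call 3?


Answer: 1939-03-31

Derivation:
Then scribe passing p→/gegu, c→lo, yielding overwrote.
I try mhop passing n→-26, and observe 1939-03-13.
Invoking lastday: 1939-03-31.
I try readout passing p→/gegu, giving lo.


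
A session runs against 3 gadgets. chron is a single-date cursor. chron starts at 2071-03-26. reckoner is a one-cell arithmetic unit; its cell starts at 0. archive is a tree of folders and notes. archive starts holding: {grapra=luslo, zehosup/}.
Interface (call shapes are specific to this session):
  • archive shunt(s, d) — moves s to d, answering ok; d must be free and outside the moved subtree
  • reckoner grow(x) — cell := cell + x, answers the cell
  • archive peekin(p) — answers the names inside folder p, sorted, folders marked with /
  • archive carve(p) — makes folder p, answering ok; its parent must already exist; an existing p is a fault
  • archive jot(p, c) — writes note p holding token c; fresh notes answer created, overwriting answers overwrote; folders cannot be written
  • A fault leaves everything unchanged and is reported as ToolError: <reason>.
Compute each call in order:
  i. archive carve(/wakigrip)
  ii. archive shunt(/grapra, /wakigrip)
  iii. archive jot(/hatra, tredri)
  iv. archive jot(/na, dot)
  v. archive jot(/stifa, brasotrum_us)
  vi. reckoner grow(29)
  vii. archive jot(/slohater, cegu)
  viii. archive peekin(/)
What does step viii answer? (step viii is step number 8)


Answer: [grapra, hatra, na, slohater, stifa, wakigrip/, zehosup/]

Derivation:
>>> archive carve p→/wakigrip
[out] ok
>>> archive shunt s→/grapra d→/wakigrip
[out] ToolError: exists
>>> archive jot p→/hatra c→tredri
[out] created
>>> archive jot p→/na c→dot
[out] created
>>> archive jot p→/stifa c→brasotrum_us
[out] created
>>> reckoner grow x→29
[out] 29
>>> archive jot p→/slohater c→cegu
[out] created
>>> archive peekin p→/
[out] [grapra, hatra, na, slohater, stifa, wakigrip/, zehosup/]


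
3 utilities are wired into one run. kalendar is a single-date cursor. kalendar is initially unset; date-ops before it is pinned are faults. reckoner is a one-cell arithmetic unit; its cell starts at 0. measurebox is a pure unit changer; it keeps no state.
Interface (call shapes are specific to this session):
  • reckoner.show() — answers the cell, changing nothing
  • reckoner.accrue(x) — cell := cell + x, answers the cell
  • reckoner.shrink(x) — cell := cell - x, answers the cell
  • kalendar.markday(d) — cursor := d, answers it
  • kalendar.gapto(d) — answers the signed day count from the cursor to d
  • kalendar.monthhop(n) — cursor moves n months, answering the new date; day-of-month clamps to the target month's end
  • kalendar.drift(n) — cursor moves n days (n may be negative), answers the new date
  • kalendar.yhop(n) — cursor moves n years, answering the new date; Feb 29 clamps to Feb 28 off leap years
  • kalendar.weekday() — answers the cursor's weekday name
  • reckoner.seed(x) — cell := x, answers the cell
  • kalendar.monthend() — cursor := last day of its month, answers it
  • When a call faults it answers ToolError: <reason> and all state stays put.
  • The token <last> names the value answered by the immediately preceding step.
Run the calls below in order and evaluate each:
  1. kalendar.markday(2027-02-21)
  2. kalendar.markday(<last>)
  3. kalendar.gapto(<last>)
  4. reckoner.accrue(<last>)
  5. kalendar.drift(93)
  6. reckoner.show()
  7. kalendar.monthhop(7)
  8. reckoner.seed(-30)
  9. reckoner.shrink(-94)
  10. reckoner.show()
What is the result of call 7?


CALL kalendar.markday[d='2027-02-21']
RET  2027-02-21
CALL kalendar.markday[d='<last>']
RET  2027-02-21
CALL kalendar.gapto[d='<last>']
RET  0
CALL reckoner.accrue[x='<last>']
RET  0
CALL kalendar.drift[n='93']
RET  2027-05-25
CALL reckoner.show[]
RET  0
CALL kalendar.monthhop[n='7']
RET  2027-12-25
CALL reckoner.seed[x='-30']
RET  -30
CALL reckoner.shrink[x='-94']
RET  64
CALL reckoner.show[]
RET  64

Answer: 2027-12-25


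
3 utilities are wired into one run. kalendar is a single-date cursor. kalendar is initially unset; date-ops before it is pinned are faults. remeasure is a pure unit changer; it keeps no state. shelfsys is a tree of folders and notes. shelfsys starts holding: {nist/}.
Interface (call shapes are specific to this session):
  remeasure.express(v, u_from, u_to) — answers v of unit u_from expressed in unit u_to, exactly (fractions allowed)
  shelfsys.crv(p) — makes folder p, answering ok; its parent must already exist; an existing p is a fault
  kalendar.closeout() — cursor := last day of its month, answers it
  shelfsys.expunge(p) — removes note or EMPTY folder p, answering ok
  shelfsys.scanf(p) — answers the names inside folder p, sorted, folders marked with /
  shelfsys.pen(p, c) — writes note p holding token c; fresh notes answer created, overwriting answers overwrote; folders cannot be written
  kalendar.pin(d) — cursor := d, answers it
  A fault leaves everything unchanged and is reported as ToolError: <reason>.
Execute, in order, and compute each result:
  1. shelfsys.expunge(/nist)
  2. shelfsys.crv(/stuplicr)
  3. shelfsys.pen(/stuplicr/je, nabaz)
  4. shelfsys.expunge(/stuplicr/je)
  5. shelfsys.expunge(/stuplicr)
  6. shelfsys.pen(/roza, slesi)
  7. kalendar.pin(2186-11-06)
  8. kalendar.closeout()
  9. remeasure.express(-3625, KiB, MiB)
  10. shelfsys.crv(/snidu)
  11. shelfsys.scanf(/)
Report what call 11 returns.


I run expunge(p: /nist), — result: ok.
Next I call crv(p: /stuplicr), giving ok.
Next I call pen(p: /stuplicr/je, c: nabaz), giving created.
Then expunge(p: /stuplicr/je), yielding ok.
Then expunge(p: /stuplicr), → ok.
I run pen(p: /roza, c: slesi), and see created.
Invoking pin(d: 2186-11-06), which returns 2186-11-06.
Next I call closeout: 2186-11-30.
Invoking express(v: -3625, u_from: KiB, u_to: MiB), which returns -3625/1024.
I call crv(p: /snidu), giving ok.
Calling scanf(p: /), and see [roza, snidu/].

Answer: [roza, snidu/]


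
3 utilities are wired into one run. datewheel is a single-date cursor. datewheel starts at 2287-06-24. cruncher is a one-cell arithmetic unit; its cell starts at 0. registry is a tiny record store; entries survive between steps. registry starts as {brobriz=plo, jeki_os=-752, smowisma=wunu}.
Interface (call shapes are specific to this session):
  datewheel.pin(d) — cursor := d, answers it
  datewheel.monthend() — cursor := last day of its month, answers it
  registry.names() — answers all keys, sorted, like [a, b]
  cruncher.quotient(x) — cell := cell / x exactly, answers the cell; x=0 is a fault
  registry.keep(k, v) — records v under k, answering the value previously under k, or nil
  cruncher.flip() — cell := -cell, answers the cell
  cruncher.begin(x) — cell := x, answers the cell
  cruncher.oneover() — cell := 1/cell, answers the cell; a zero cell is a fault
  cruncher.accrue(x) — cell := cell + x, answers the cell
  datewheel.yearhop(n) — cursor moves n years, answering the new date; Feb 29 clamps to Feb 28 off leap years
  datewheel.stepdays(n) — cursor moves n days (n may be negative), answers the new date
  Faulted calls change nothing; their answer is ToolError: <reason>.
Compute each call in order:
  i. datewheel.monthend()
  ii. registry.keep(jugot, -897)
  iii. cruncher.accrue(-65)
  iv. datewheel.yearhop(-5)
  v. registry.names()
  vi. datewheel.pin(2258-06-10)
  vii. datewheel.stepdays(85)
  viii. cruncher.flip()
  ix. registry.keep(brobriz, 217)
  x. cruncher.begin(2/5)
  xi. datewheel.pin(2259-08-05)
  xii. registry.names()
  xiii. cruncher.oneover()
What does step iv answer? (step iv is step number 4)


Answer: 2282-06-30

Derivation:
> datewheel.monthend
  2287-06-30
> registry.keep k: jugot v: -897
  nil
> cruncher.accrue x: -65
  -65
> datewheel.yearhop n: -5
  2282-06-30
> registry.names
  [brobriz, jeki_os, jugot, smowisma]
> datewheel.pin d: 2258-06-10
  2258-06-10
> datewheel.stepdays n: 85
  2258-09-03
> cruncher.flip
  65
> registry.keep k: brobriz v: 217
  plo
> cruncher.begin x: 2/5
  2/5
> datewheel.pin d: 2259-08-05
  2259-08-05
> registry.names
  [brobriz, jeki_os, jugot, smowisma]
> cruncher.oneover
  5/2


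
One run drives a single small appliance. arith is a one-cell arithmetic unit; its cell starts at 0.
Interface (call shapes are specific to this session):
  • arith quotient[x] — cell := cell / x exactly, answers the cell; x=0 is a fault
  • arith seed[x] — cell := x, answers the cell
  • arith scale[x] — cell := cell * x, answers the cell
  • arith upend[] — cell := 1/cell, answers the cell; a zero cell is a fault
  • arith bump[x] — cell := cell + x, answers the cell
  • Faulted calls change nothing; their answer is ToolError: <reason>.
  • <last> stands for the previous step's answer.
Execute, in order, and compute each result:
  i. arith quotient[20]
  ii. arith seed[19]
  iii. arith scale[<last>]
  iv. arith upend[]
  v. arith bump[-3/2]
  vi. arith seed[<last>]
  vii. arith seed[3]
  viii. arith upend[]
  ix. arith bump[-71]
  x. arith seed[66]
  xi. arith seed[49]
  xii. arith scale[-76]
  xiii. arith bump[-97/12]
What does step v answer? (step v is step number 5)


Answer: -1081/722

Derivation:
% arith quotient(x: 20) : 0
% arith seed(x: 19) : 19
% arith scale(x: <last>) : 361
% arith upend() : 1/361
% arith bump(x: -3/2) : -1081/722
% arith seed(x: <last>) : -1081/722
% arith seed(x: 3) : 3
% arith upend() : 1/3
% arith bump(x: -71) : -212/3
% arith seed(x: 66) : 66
% arith seed(x: 49) : 49
% arith scale(x: -76) : -3724
% arith bump(x: -97/12) : -44785/12


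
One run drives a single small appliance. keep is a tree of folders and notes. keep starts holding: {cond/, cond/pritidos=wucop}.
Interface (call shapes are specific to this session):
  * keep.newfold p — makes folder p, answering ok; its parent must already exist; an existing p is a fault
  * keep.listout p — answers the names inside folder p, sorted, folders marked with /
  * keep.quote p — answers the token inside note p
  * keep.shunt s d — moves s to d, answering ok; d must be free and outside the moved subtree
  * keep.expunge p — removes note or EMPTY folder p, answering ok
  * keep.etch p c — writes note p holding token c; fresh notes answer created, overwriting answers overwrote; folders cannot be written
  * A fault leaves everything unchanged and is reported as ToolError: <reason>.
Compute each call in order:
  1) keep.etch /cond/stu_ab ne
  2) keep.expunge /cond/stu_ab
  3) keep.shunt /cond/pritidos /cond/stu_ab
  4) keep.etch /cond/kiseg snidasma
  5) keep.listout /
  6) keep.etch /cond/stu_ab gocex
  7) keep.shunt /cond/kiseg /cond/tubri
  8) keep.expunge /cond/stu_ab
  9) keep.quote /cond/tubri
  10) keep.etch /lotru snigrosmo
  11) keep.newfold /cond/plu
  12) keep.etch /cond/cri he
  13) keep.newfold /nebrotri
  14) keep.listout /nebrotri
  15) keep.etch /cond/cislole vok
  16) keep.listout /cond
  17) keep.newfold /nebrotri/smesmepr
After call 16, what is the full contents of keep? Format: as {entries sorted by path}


Answer: {cond/, cond/cislole=vok, cond/cri=he, cond/plu/, cond/tubri=snidasma, lotru=snigrosmo, nebrotri/}

Derivation:
;; keep.etch(p: /cond/stu_ab, c: ne) -> created
;; keep.expunge(p: /cond/stu_ab) -> ok
;; keep.shunt(s: /cond/pritidos, d: /cond/stu_ab) -> ok
;; keep.etch(p: /cond/kiseg, c: snidasma) -> created
;; keep.listout(p: /) -> [cond/]
;; keep.etch(p: /cond/stu_ab, c: gocex) -> overwrote
;; keep.shunt(s: /cond/kiseg, d: /cond/tubri) -> ok
;; keep.expunge(p: /cond/stu_ab) -> ok
;; keep.quote(p: /cond/tubri) -> snidasma
;; keep.etch(p: /lotru, c: snigrosmo) -> created
;; keep.newfold(p: /cond/plu) -> ok
;; keep.etch(p: /cond/cri, c: he) -> created
;; keep.newfold(p: /nebrotri) -> ok
;; keep.listout(p: /nebrotri) -> []
;; keep.etch(p: /cond/cislole, c: vok) -> created
;; keep.listout(p: /cond) -> [cislole, cri, plu/, tubri]
;; keep.newfold(p: /nebrotri/smesmepr) -> ok


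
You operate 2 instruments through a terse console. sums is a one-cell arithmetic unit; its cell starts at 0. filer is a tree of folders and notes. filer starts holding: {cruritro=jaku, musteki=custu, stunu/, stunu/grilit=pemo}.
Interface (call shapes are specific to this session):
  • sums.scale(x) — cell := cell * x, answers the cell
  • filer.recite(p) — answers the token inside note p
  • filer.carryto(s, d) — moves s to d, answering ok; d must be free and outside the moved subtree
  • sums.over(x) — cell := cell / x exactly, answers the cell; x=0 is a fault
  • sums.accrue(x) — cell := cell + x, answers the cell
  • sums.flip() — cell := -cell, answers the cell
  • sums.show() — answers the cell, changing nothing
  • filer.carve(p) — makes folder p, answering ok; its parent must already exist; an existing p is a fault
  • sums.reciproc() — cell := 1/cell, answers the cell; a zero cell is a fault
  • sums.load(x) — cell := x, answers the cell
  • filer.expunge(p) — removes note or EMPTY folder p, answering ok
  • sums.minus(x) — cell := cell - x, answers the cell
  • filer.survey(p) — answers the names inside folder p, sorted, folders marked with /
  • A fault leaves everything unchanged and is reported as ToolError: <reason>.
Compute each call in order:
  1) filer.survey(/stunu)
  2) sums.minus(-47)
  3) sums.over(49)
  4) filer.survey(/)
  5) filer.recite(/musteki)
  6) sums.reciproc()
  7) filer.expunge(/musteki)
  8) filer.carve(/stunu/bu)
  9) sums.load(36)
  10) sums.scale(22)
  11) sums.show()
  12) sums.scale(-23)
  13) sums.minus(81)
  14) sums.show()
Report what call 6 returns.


Answer: 49/47

Derivation:
CALL filer.survey[p=/stunu]
RET  [grilit]
CALL sums.minus[x=-47]
RET  47
CALL sums.over[x=49]
RET  47/49
CALL filer.survey[p=/]
RET  [cruritro, musteki, stunu/]
CALL filer.recite[p=/musteki]
RET  custu
CALL sums.reciproc[]
RET  49/47
CALL filer.expunge[p=/musteki]
RET  ok
CALL filer.carve[p=/stunu/bu]
RET  ok
CALL sums.load[x=36]
RET  36
CALL sums.scale[x=22]
RET  792
CALL sums.show[]
RET  792
CALL sums.scale[x=-23]
RET  -18216
CALL sums.minus[x=81]
RET  -18297
CALL sums.show[]
RET  -18297
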